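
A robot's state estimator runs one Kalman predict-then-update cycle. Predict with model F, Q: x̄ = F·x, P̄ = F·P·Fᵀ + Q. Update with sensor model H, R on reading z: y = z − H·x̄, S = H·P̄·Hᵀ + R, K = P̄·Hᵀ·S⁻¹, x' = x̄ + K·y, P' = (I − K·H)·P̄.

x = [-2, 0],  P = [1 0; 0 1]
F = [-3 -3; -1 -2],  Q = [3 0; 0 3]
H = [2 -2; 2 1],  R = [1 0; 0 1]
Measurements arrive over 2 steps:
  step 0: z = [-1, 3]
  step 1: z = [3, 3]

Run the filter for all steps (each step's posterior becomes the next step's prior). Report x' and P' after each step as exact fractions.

step 0: x̄ = F·x = [6, 2]
step 0: P̄ = F·P·Fᵀ + Q = [21 9; 9 8]
step 0: y = z − H·x̄ = [-9, -11]
step 0: S = H·P̄·Hᵀ + R = [45 50; 50 129]
step 0: K = P̄·Hᵀ·S⁻¹ = [546/3305 219/661; -1042/3305 214/661]
step 0: x' = x̄ + K·y = [2871/3305, 4218/3305]
step 0: P' = (I − K·H)·P̄ = [456/3305 183/3305; 183/3305 704/3305]
step 1: x̄ = F·x = [-21267/3305, -11307/3305]
step 1: P̄ = F·P·Fᵀ + Q = [23649/3305 7239/3305; 7239/3305 13919/3305]
step 1: y = z − H·x̄ = [5967/661, 63756/3305]
step 1: S = H·P̄·Hᵀ + R = [19133/661 10456/661; 10456/661 140776/3305]
step 1: K = P̄·Hᵀ·S⁻¹ = [22303/135327 353147/1082616; -127283/405981 1033301/3247848]
step 1: x' = x̄ + K·y = [121395/90218, -10289/90218]
step 1: P' = (I − K·H)·P̄ = [49151/360872 58241/1082616; 58241/1082616 683855/3247848]

step 0: x' = [2871/3305, 4218/3305], P' = [456/3305 183/3305; 183/3305 704/3305]
step 1: x' = [121395/90218, -10289/90218], P' = [49151/360872 58241/1082616; 58241/1082616 683855/3247848]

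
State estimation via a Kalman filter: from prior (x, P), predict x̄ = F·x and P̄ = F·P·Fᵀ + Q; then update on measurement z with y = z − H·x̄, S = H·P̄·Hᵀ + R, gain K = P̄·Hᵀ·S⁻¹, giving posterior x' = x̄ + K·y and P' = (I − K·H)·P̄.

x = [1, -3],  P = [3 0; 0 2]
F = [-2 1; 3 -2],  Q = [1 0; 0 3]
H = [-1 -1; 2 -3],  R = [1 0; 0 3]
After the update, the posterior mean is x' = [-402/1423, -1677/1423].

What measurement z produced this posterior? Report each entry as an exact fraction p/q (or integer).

z = [2, 3]

x̄ = F·x = [-5, 9]
P̄ = F·P·Fᵀ + Q = [15 -22; -22 38]
S = H·P̄·Hᵀ + R = [10 62; 62 669]
K = P̄·Hᵀ·S⁻¹ = [-1269/2846 263/1423; -454/1423 -294/1423]
x' − x̄ = [6713/1423, -14484/1423] = K·y
y = (KᵀK)⁻¹·Kᵀ·(x' − x̄) = [6, 40]
z = y + H·x̄ = [6, 40] + [-4, -37] = [2, 3]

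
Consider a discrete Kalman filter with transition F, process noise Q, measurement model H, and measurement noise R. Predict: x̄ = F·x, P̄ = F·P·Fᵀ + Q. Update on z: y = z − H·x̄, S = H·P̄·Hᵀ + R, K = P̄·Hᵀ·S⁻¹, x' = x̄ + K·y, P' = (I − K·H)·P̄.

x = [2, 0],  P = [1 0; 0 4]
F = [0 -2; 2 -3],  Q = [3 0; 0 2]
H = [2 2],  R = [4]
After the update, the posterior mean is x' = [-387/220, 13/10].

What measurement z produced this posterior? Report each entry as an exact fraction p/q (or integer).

x̄ = F·x = [0, 4]
P̄ = F·P·Fᵀ + Q = [19 24; 24 42]
S = H·P̄·Hᵀ + R = [440]
K = P̄·Hᵀ·S⁻¹ = [43/220; 3/10]
x' − x̄ = [-387/220, -27/10] = K·y
y = (KᵀK)⁻¹·Kᵀ·(x' − x̄) = [-9]
z = y + H·x̄ = [-9] + [8] = [-1]

z = [-1]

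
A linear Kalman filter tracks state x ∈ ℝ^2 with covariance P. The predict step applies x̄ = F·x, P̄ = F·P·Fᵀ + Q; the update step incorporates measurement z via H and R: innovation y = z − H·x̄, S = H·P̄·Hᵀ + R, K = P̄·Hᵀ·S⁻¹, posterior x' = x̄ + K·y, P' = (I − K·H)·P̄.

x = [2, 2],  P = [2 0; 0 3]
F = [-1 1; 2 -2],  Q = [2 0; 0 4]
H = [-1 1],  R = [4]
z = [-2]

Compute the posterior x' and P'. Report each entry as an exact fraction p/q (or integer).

x̄ = F·x = [0, 0]
P̄ = F·P·Fᵀ + Q = [7 -10; -10 24]
y = z − H·x̄ = [-2]
S = H·P̄·Hᵀ + R = [55]
K = P̄·Hᵀ·S⁻¹ = [-17/55; 34/55]
x' = x̄ + K·y = [34/55, -68/55]
P' = (I − K·H)·P̄ = [96/55 28/55; 28/55 164/55]

x' = [34/55, -68/55]
P' = [96/55 28/55; 28/55 164/55]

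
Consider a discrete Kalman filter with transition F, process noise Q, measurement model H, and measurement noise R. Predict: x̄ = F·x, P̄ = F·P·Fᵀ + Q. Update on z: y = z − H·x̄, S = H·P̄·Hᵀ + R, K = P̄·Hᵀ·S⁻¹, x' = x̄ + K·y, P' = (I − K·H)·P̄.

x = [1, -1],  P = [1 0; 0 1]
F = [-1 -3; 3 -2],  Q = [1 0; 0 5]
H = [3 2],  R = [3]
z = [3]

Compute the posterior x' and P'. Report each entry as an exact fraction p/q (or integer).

x' = [-29/70, 31/14]
P' = [263/70 -75/14; -75/14 117/14]

x̄ = F·x = [2, 5]
P̄ = F·P·Fᵀ + Q = [11 3; 3 18]
y = z − H·x̄ = [-13]
S = H·P̄·Hᵀ + R = [210]
K = P̄·Hᵀ·S⁻¹ = [13/70; 3/14]
x' = x̄ + K·y = [-29/70, 31/14]
P' = (I − K·H)·P̄ = [263/70 -75/14; -75/14 117/14]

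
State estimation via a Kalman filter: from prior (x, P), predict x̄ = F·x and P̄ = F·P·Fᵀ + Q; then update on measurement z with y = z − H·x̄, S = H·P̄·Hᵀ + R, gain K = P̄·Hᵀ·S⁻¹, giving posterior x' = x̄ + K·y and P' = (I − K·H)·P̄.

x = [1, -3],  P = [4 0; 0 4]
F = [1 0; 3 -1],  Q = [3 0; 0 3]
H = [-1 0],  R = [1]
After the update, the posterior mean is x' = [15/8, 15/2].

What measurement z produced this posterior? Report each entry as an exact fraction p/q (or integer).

x̄ = F·x = [1, 6]
P̄ = F·P·Fᵀ + Q = [7 12; 12 43]
S = H·P̄·Hᵀ + R = [8]
K = P̄·Hᵀ·S⁻¹ = [-7/8; -3/2]
x' − x̄ = [7/8, 3/2] = K·y
y = (KᵀK)⁻¹·Kᵀ·(x' − x̄) = [-1]
z = y + H·x̄ = [-1] + [-1] = [-2]

z = [-2]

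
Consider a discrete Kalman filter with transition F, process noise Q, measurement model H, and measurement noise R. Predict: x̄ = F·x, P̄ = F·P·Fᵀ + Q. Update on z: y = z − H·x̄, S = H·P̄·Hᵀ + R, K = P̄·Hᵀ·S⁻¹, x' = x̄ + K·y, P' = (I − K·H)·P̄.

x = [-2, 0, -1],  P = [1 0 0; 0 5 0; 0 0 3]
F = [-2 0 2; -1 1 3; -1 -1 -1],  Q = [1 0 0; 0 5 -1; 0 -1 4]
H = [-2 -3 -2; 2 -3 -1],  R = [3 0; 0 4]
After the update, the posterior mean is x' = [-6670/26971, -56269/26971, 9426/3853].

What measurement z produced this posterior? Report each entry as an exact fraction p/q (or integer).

z = [2, 3]

x̄ = F·x = [2, -1, 3]
P̄ = F·P·Fᵀ + Q = [17 20 -4; 20 38 -14; -4 -14 13]
S = H·P̄·Hᵀ + R = [505 182; 182 119]
K = P̄·Hᵀ·S⁻¹ = [-890/3853 4542/26971; -582/3853 -7368/26971; -138/3853 891/3853]
x' − x̄ = [-60612/26971, -29298/26971, -2133/3853] = K·y
y = (KᵀK)⁻¹·Kᵀ·(x' − x̄) = [9, -1]
z = y + H·x̄ = [9, -1] + [-7, 4] = [2, 3]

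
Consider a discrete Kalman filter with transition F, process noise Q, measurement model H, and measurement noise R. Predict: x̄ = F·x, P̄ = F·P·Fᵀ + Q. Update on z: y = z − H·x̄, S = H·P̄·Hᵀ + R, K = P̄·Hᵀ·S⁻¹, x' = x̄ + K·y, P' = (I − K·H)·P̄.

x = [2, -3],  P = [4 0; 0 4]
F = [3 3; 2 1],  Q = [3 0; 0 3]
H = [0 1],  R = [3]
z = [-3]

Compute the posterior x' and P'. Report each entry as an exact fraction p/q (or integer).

x̄ = F·x = [-3, 1]
P̄ = F·P·Fᵀ + Q = [75 36; 36 23]
y = z − H·x̄ = [-4]
S = H·P̄·Hᵀ + R = [26]
K = P̄·Hᵀ·S⁻¹ = [18/13; 23/26]
x' = x̄ + K·y = [-111/13, -33/13]
P' = (I − K·H)·P̄ = [327/13 54/13; 54/13 69/26]

x' = [-111/13, -33/13]
P' = [327/13 54/13; 54/13 69/26]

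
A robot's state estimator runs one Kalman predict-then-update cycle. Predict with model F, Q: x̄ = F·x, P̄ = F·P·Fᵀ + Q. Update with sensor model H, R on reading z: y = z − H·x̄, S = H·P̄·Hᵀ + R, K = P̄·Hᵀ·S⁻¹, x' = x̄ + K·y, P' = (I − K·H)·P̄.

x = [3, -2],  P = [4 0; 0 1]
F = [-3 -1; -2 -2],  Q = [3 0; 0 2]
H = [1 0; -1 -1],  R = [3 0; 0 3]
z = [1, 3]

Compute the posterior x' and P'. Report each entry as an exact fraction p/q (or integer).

x̄ = F·x = [-7, -2]
P̄ = F·P·Fᵀ + Q = [40 26; 26 22]
y = z − H·x̄ = [8, -6]
S = H·P̄·Hᵀ + R = [43 -66; -66 117]
K = P̄·Hᵀ·S⁻¹ = [12/25 -22/75; -14/75 -116/225]
x' = x̄ + K·y = [-7/5, -2/5]
P' = (I − K·H)·P̄ = [36/25 -14/25; -14/25 158/75]

x' = [-7/5, -2/5]
P' = [36/25 -14/25; -14/25 158/75]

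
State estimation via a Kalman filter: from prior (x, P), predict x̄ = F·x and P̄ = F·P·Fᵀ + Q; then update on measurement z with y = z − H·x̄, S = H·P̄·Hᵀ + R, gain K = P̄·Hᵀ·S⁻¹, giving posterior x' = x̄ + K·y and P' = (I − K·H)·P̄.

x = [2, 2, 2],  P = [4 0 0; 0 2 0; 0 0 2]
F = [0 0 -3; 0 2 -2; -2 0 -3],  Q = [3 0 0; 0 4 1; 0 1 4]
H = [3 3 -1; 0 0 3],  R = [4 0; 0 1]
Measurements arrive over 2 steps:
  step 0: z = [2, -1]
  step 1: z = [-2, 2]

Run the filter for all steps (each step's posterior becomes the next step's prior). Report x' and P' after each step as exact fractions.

step 0: x̄ = F·x = [-6, 0, -10]
step 0: P̄ = F·P·Fᵀ + Q = [21 12 18; 12 20 13; 18 13 38]
step 0: y = z − H·x̄ = [10, 29]
step 0: S = H·P̄·Hᵀ + R = [441 165; 165 343]
step 0: K = P̄·Hᵀ·S⁻¹ = [699/4594 387/4594; 11017/62019 584/20673; 55/124038 13733/41346]
step 0: x' = x̄ + K·y = [-9351/4594, 160978/62019, -45059/124038]
step 0: P' = (I − K·H)·P̄ = [18957/4594 -8991/2297 129/4594; -8991/2297 257641/62019 584/62019; 129/4594 584/62019 13733/124038]
step 1: x̄ = F·x = [45059/41346, 367015/62019, 213377/41346]
step 1: P̄ = F·P·Fᵀ + Q = [55079/13782 12565/20673 16055/13782; 12565/20673 1301434/62019 359236/20673; 16055/13782 359236/20673 300989/13782]
step 1: y = z − H·x̄ = [-41029/2297, -185813/13782]
step 1: S = H·P̄·Hᵀ + R = [345367/2297 232824/2297; 232824/2297 907561/4594]
step 1: K = P̄·Hᵀ·S⁻¹ = [9851316/89258855 -3475463/89258855; 18743293/89258855 41811688/267776565; 155216/89258855 29522707/89258855]
step 1: x' = x̄ + K·y = [-57298225/160665939, 29787074/481997817, 107707793/160665939]
step 1: P' = (I − K·H)·P̄ = [732799642/267776565 -2083658597/803329695 -3475463/267776565; -2083658597/803329695 6967546027/2409989085 41811688/803329695; -3475463/267776565 41811688/803329695 29522707/267776565]

step 0: x' = [-9351/4594, 160978/62019, -45059/124038], P' = [18957/4594 -8991/2297 129/4594; -8991/2297 257641/62019 584/62019; 129/4594 584/62019 13733/124038]
step 1: x' = [-57298225/160665939, 29787074/481997817, 107707793/160665939], P' = [732799642/267776565 -2083658597/803329695 -3475463/267776565; -2083658597/803329695 6967546027/2409989085 41811688/803329695; -3475463/267776565 41811688/803329695 29522707/267776565]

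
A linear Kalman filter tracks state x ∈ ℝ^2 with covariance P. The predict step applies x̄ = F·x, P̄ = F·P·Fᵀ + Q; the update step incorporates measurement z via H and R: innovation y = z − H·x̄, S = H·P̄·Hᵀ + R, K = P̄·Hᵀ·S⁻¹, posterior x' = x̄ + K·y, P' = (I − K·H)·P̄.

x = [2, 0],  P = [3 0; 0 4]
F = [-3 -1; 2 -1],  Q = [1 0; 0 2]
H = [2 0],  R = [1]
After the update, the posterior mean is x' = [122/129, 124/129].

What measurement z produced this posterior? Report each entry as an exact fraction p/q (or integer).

x̄ = F·x = [-6, 4]
P̄ = F·P·Fᵀ + Q = [32 -14; -14 18]
S = H·P̄·Hᵀ + R = [129]
K = P̄·Hᵀ·S⁻¹ = [64/129; -28/129]
x' − x̄ = [896/129, -392/129] = K·y
y = (KᵀK)⁻¹·Kᵀ·(x' − x̄) = [14]
z = y + H·x̄ = [14] + [-12] = [2]

z = [2]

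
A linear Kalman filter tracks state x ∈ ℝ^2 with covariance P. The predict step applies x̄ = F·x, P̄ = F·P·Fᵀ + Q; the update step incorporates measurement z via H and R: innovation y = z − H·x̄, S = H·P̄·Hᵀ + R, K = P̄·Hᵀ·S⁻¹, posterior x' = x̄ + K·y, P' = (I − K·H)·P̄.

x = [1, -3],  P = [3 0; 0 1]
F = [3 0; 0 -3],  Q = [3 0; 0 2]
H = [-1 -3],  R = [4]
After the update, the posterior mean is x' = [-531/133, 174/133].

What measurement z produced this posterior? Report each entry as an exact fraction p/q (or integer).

z = [1]

x̄ = F·x = [3, 9]
P̄ = F·P·Fᵀ + Q = [30 0; 0 11]
S = H·P̄·Hᵀ + R = [133]
K = P̄·Hᵀ·S⁻¹ = [-30/133; -33/133]
x' − x̄ = [-930/133, -1023/133] = K·y
y = (KᵀK)⁻¹·Kᵀ·(x' − x̄) = [31]
z = y + H·x̄ = [31] + [-30] = [1]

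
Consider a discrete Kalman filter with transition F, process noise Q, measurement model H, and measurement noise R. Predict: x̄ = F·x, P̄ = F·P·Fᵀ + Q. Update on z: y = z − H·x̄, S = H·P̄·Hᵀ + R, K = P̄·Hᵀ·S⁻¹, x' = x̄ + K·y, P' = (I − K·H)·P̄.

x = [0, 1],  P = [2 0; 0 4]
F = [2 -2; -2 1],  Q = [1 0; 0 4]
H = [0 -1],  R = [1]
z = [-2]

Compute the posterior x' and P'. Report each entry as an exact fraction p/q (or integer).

x' = [-50/17, 33/17]
P' = [169/17 -16/17; -16/17 16/17]

x̄ = F·x = [-2, 1]
P̄ = F·P·Fᵀ + Q = [25 -16; -16 16]
y = z − H·x̄ = [-1]
S = H·P̄·Hᵀ + R = [17]
K = P̄·Hᵀ·S⁻¹ = [16/17; -16/17]
x' = x̄ + K·y = [-50/17, 33/17]
P' = (I − K·H)·P̄ = [169/17 -16/17; -16/17 16/17]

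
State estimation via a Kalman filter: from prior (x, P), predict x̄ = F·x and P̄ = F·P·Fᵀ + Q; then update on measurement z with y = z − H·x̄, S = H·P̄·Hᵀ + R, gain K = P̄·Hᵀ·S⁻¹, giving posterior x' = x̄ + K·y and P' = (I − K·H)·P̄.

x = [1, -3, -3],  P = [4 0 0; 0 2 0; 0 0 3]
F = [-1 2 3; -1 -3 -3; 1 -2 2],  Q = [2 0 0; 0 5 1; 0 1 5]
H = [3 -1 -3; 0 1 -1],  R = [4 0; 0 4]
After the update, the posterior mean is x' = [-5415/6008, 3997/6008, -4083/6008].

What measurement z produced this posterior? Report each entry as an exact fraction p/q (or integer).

z = [-1, 1]

x̄ = F·x = [-16, 17, 1]
P̄ = F·P·Fᵀ + Q = [41 -35 6; -35 54 -9; 6 -9 29]
S = H·P̄·Hᵀ + R = [736 -72; -72 105]
K = P̄·Hᵀ·S⁻¹ = [979/6008 -628/2253; -777/6008 384/751; -753/6008 -1009/2253]
x' − x̄ = [90713/6008, -98139/6008, -10091/6008] = K·y
y = (KᵀK)⁻¹·Kᵀ·(x' − x̄) = [67, -15]
z = y + H·x̄ = [67, -15] + [-68, 16] = [-1, 1]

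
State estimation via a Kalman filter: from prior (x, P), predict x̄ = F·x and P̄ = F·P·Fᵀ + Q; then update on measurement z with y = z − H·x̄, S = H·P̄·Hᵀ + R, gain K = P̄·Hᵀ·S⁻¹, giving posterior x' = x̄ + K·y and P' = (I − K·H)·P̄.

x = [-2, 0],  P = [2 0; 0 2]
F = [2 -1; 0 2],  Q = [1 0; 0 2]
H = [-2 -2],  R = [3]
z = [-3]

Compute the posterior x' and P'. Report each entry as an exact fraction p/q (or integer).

x' = [-6/5, 12/5]
P' = [409/55 -388/55; -388/55 406/55]

x̄ = F·x = [-4, 0]
P̄ = F·P·Fᵀ + Q = [11 -4; -4 10]
y = z − H·x̄ = [-11]
S = H·P̄·Hᵀ + R = [55]
K = P̄·Hᵀ·S⁻¹ = [-14/55; -12/55]
x' = x̄ + K·y = [-6/5, 12/5]
P' = (I − K·H)·P̄ = [409/55 -388/55; -388/55 406/55]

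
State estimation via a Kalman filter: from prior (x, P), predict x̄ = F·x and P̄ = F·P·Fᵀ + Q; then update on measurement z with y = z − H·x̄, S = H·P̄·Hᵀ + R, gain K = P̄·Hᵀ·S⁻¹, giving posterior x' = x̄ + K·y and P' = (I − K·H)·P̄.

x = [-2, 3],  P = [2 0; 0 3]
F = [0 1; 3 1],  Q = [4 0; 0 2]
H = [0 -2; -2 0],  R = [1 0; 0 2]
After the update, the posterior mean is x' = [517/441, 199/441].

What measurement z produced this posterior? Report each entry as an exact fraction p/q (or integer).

z = [-1, -2]

x̄ = F·x = [3, -3]
P̄ = F·P·Fᵀ + Q = [7 3; 3 23]
S = H·P̄·Hᵀ + R = [93 12; 12 30]
K = P̄·Hᵀ·S⁻¹ = [-2/441 -205/441; -218/441 -1/441]
x' − x̄ = [-806/441, 1522/441] = K·y
y = (KᵀK)⁻¹·Kᵀ·(x' − x̄) = [-7, 4]
z = y + H·x̄ = [-7, 4] + [6, -6] = [-1, -2]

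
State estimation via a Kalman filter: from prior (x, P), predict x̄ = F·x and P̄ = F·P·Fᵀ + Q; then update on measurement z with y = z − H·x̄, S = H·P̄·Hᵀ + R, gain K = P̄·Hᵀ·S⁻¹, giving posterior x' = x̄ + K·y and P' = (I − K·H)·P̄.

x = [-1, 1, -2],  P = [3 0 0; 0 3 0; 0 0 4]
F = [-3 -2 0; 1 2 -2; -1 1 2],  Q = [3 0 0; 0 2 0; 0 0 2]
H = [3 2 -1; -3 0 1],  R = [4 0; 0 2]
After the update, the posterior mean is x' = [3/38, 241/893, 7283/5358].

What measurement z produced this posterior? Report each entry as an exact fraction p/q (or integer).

x̄ = F·x = [1, 5, -2]
P̄ = F·P·Fᵀ + Q = [42 -21 3; -21 33 -13; 3 -13 24]
S = H·P̄·Hᵀ + R = [320 -284; -284 386]
K = P̄·Hᵀ·S⁻¹ = [-13/152 -29/76; 849/1786 428/893; -5783/21432 -1711/10716]
x' − x̄ = [-35/38, -4224/893, 17999/5358] = K·y
y = (KᵀK)⁻¹·Kᵀ·(x' − x̄) = [-16, 6]
z = y + H·x̄ = [-16, 6] + [15, -5] = [-1, 1]

z = [-1, 1]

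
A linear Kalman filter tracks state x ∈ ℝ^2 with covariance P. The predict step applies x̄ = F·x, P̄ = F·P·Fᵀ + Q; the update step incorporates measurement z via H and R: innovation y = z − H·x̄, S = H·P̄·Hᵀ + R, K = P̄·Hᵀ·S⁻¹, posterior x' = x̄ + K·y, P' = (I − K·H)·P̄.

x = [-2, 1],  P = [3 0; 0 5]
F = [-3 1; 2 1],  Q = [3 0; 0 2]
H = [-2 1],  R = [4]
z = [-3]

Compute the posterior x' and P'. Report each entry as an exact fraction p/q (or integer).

x̄ = F·x = [7, -3]
P̄ = F·P·Fᵀ + Q = [35 -13; -13 19]
y = z − H·x̄ = [14]
S = H·P̄·Hᵀ + R = [215]
K = P̄·Hᵀ·S⁻¹ = [-83/215; 9/43]
x' = x̄ + K·y = [343/215, -3/43]
P' = (I − K·H)·P̄ = [636/215 188/43; 188/43 412/43]

x' = [343/215, -3/43]
P' = [636/215 188/43; 188/43 412/43]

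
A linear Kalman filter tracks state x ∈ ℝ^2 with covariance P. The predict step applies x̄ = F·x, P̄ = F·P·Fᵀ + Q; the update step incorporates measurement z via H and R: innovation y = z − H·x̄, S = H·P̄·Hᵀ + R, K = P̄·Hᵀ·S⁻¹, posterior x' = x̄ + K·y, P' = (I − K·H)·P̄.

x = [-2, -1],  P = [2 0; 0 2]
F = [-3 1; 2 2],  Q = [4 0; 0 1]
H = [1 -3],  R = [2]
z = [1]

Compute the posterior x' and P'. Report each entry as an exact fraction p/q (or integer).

x̄ = F·x = [5, -6]
P̄ = F·P·Fᵀ + Q = [24 -8; -8 17]
y = z − H·x̄ = [-22]
S = H·P̄·Hᵀ + R = [227]
K = P̄·Hᵀ·S⁻¹ = [48/227; -59/227]
x' = x̄ + K·y = [79/227, -64/227]
P' = (I − K·H)·P̄ = [3144/227 1016/227; 1016/227 378/227]

x' = [79/227, -64/227]
P' = [3144/227 1016/227; 1016/227 378/227]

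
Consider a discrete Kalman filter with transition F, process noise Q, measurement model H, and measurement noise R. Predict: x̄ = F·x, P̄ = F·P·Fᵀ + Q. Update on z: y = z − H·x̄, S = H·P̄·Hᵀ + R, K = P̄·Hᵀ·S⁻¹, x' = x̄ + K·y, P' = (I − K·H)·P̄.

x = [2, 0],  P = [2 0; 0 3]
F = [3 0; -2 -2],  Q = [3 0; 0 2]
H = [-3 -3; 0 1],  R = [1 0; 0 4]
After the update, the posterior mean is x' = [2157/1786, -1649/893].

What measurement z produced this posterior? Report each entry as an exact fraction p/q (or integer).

z = [2, -1]

x̄ = F·x = [6, -4]
P̄ = F·P·Fᵀ + Q = [21 -12; -12 22]
S = H·P̄·Hᵀ + R = [172 -30; -30 26]
K = P̄·Hᵀ·S⁻¹ = [-531/1786 -1437/1786; -30/893 721/893]
x' − x̄ = [-8559/1786, 1923/893] = K·y
y = (KᵀK)⁻¹·Kᵀ·(x' − x̄) = [8, 3]
z = y + H·x̄ = [8, 3] + [-6, -4] = [2, -1]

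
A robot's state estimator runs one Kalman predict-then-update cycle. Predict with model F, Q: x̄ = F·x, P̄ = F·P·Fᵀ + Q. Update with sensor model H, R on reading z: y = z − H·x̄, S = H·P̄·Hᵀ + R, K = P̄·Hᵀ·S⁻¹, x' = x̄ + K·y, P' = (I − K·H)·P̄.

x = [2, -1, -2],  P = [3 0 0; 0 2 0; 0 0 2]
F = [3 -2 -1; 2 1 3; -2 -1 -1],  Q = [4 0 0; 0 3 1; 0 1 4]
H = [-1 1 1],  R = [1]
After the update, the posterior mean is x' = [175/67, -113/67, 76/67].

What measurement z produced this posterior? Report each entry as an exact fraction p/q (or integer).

z = [-3]

x̄ = F·x = [10, -3, -1]
P̄ = F·P·Fᵀ + Q = [41 8 -12; 8 35 -19; -12 -19 20]
S = H·P̄·Hᵀ + R = [67]
K = P̄·Hᵀ·S⁻¹ = [-45/67; 8/67; 13/67]
x' − x̄ = [-495/67, 88/67, 143/67] = K·y
y = (KᵀK)⁻¹·Kᵀ·(x' − x̄) = [11]
z = y + H·x̄ = [11] + [-14] = [-3]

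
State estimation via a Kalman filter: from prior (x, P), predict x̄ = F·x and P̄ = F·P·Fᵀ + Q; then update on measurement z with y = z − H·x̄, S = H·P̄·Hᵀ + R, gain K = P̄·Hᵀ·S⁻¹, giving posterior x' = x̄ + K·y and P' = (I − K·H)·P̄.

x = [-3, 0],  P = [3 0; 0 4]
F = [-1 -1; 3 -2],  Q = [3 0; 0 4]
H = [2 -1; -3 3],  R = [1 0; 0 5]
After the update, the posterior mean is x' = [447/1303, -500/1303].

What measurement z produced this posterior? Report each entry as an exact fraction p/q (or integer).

x̄ = F·x = [3, -9]
P̄ = F·P·Fᵀ + Q = [10 -1; -1 47]
S = H·P̄·Hᵀ + R = [92 -210; -210 536]
K = P̄·Hᵀ·S⁻¹ = [2163/2606 687/2606; 994/1303 1479/2606]
x' − x̄ = [-3462/1303, 11227/1303] = K·y
y = (KᵀK)⁻¹·Kᵀ·(x' − x̄) = [-14, 34]
z = y + H·x̄ = [-14, 34] + [15, -36] = [1, -2]

z = [1, -2]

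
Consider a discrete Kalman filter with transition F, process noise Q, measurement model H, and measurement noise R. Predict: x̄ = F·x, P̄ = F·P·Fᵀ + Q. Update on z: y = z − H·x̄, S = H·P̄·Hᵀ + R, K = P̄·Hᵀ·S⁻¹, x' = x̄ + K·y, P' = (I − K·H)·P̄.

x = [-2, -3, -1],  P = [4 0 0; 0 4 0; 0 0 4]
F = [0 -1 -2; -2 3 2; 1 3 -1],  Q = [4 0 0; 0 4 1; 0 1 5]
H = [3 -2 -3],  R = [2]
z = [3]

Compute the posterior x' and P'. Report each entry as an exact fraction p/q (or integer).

x̄ = F·x = [5, -7, -10]
P̄ = F·P·Fᵀ + Q = [24 -28 -4; -28 72 21; -4 21 49]
y = z − H·x̄ = [-56]
S = H·P̄·Hᵀ + R = [1607]
K = P̄·Hᵀ·S⁻¹ = [140/1607; -291/1607; -201/1607]
x' = x̄ + K·y = [195/1607, 5047/1607, -4814/1607]
P' = (I − K·H)·P̄ = [18968/1607 -4256/1607 21712/1607; -4256/1607 31023/1607 -24744/1607; 21712/1607 -24744/1607 38342/1607]

x' = [195/1607, 5047/1607, -4814/1607]
P' = [18968/1607 -4256/1607 21712/1607; -4256/1607 31023/1607 -24744/1607; 21712/1607 -24744/1607 38342/1607]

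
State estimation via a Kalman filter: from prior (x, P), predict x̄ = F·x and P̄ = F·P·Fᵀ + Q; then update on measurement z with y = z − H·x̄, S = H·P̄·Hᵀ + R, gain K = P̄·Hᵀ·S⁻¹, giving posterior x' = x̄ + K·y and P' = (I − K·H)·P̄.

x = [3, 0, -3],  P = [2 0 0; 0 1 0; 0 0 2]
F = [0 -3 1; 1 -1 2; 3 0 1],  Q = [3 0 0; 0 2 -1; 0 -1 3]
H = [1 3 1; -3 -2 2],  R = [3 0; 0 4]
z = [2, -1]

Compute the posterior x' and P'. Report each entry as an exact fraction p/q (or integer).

x' = [24185/10729, -8859/10729, 24558/10729]
P' = [29528/10729 -17010/10729 23668/10729; -17010/10729 61928/53645 -67683/53645; 23668/10729 -67683/53645 133303/53645]

x̄ = F·x = [-3, -3, 6]
P̄ = F·P·Fᵀ + Q = [14 7 2; 7 13 9; 2 9 23]
y = z − H·x̄ = [8, -28]
S = H·P̄·Hᵀ + R = [257 -117; -117 262]
K = P̄·Hᵀ·S⁻¹ = [722/10729 -1807/10729; 11017/53645 -1018/53645; 16198/53645 11738/53645]
x' = x̄ + K·y = [24185/10729, -8859/10729, 24558/10729]
P' = (I − K·H)·P̄ = [29528/10729 -17010/10729 23668/10729; -17010/10729 61928/53645 -67683/53645; 23668/10729 -67683/53645 133303/53645]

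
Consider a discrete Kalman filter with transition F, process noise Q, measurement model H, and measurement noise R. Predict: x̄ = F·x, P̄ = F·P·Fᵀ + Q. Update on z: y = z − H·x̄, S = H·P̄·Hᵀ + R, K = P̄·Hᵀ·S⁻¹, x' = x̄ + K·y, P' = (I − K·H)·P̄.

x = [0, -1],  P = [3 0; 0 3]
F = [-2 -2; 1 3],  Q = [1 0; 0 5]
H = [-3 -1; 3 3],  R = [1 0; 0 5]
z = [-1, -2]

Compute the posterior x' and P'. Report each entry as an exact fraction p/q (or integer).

x' = [49/57, -14/9]
P' = [479/1273 -128/201; -128/201 859/603]

x̄ = F·x = [2, -3]
P̄ = F·P·Fᵀ + Q = [25 -24; -24 35]
y = z − H·x̄ = [2, 1]
S = H·P̄·Hᵀ + R = [117 -42; -42 113]
K = P̄·Hᵀ·S⁻¹ = [-1879/3819 -199/1273; 293/603 95/201]
x' = x̄ + K·y = [49/57, -14/9]
P' = (I − K·H)·P̄ = [479/1273 -128/201; -128/201 859/603]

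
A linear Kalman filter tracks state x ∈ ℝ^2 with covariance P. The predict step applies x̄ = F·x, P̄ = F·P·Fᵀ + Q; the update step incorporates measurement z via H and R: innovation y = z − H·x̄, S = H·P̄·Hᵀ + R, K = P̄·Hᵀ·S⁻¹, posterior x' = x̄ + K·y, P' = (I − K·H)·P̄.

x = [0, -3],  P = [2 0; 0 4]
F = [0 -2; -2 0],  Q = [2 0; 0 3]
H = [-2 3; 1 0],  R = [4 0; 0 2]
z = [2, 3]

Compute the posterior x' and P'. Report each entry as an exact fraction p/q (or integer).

x' = [3327/1102, 1419/551]
P' = [927/551 594/551; 594/551 616/551]

x̄ = F·x = [6, 0]
P̄ = F·P·Fᵀ + Q = [18 0; 0 11]
y = z − H·x̄ = [14, -3]
S = H·P̄·Hᵀ + R = [175 -36; -36 20]
K = P̄·Hᵀ·S⁻¹ = [-18/551 927/1102; 165/551 297/551]
x' = x̄ + K·y = [3327/1102, 1419/551]
P' = (I − K·H)·P̄ = [927/551 594/551; 594/551 616/551]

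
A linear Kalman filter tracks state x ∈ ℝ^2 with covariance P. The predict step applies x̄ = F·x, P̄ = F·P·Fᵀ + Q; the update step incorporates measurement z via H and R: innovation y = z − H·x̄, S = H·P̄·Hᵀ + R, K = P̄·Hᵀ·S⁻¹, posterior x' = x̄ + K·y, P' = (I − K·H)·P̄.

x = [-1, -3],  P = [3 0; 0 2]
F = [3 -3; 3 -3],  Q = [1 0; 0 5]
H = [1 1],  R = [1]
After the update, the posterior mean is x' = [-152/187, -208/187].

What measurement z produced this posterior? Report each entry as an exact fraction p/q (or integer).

x̄ = F·x = [6, 6]
P̄ = F·P·Fᵀ + Q = [46 45; 45 50]
S = H·P̄·Hᵀ + R = [187]
K = P̄·Hᵀ·S⁻¹ = [91/187; 95/187]
x' − x̄ = [-1274/187, -1330/187] = K·y
y = (KᵀK)⁻¹·Kᵀ·(x' − x̄) = [-14]
z = y + H·x̄ = [-14] + [12] = [-2]

z = [-2]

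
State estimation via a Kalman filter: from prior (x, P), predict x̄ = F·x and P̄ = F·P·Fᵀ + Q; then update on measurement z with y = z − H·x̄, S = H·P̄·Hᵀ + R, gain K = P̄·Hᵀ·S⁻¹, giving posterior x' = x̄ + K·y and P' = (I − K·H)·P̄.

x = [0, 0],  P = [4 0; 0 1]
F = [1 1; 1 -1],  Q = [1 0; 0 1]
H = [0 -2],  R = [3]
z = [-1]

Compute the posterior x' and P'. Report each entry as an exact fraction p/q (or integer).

x' = [2/9, 4/9]
P' = [14/3 1/3; 1/3 2/3]

x̄ = F·x = [0, 0]
P̄ = F·P·Fᵀ + Q = [6 3; 3 6]
y = z − H·x̄ = [-1]
S = H·P̄·Hᵀ + R = [27]
K = P̄·Hᵀ·S⁻¹ = [-2/9; -4/9]
x' = x̄ + K·y = [2/9, 4/9]
P' = (I − K·H)·P̄ = [14/3 1/3; 1/3 2/3]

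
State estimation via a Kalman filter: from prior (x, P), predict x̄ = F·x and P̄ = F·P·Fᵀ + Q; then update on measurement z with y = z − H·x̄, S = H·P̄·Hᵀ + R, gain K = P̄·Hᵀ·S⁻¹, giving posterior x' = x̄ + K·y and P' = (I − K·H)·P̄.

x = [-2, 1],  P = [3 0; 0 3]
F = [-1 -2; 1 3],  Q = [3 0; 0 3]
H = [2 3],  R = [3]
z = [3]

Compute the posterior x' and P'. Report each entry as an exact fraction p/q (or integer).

x̄ = F·x = [0, 1]
P̄ = F·P·Fᵀ + Q = [18 -21; -21 33]
y = z − H·x̄ = [0]
S = H·P̄·Hᵀ + R = [120]
K = P̄·Hᵀ·S⁻¹ = [-9/40; 19/40]
x' = x̄ + K·y = [0, 1]
P' = (I − K·H)·P̄ = [477/40 -327/40; -327/40 237/40]

x' = [0, 1]
P' = [477/40 -327/40; -327/40 237/40]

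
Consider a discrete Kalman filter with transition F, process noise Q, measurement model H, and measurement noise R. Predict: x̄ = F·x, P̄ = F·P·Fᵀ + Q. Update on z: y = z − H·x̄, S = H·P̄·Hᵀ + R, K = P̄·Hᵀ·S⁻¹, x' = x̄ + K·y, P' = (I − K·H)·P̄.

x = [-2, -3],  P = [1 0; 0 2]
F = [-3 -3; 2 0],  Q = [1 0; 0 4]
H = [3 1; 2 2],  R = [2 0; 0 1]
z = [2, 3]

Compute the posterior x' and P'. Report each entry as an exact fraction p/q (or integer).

x' = [1154/1713, 1163/1713]
P' = [874/1713 -1040/1713; -1040/1713 1606/1713]

x̄ = F·x = [15, -4]
P̄ = F·P·Fᵀ + Q = [28 -6; -6 8]
y = z − H·x̄ = [-39, -19]
S = H·P̄·Hᵀ + R = [226 136; 136 97]
K = P̄·Hᵀ·S⁻¹ = [791/1713 -332/1713; -757/1713 1132/1713]
x' = x̄ + K·y = [1154/1713, 1163/1713]
P' = (I − K·H)·P̄ = [874/1713 -1040/1713; -1040/1713 1606/1713]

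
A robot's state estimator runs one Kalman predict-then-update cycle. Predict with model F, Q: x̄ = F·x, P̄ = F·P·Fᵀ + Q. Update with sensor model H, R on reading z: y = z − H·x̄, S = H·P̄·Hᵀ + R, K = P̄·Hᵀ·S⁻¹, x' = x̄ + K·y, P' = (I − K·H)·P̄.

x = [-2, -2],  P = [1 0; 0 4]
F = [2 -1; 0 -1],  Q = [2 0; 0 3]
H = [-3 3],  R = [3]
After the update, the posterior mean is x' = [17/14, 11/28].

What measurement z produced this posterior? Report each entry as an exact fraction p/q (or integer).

z = [-3]

x̄ = F·x = [-2, 2]
P̄ = F·P·Fᵀ + Q = [10 4; 4 7]
S = H·P̄·Hᵀ + R = [84]
K = P̄·Hᵀ·S⁻¹ = [-3/14; 3/28]
x' − x̄ = [45/14, -45/28] = K·y
y = (KᵀK)⁻¹·Kᵀ·(x' − x̄) = [-15]
z = y + H·x̄ = [-15] + [12] = [-3]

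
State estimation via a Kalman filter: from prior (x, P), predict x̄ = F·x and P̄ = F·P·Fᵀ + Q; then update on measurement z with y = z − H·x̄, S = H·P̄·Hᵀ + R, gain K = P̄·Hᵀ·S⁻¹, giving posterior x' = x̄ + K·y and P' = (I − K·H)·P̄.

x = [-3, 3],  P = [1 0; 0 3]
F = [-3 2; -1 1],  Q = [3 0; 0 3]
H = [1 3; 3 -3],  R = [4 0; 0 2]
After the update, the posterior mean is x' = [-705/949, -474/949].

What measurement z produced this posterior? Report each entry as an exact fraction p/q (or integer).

z = [-3, -1]

x̄ = F·x = [15, 6]
P̄ = F·P·Fᵀ + Q = [24 9; 9 7]
S = H·P̄·Hᵀ + R = [145 63; 63 119]
K = P̄·Hᵀ·S⁻¹ = [231/949 1656/6643; 228/949 -510/6643]
x' − x̄ = [-14940/949, -6168/949] = K·y
y = (KᵀK)⁻¹·Kᵀ·(x' − x̄) = [-36, -28]
z = y + H·x̄ = [-36, -28] + [33, 27] = [-3, -1]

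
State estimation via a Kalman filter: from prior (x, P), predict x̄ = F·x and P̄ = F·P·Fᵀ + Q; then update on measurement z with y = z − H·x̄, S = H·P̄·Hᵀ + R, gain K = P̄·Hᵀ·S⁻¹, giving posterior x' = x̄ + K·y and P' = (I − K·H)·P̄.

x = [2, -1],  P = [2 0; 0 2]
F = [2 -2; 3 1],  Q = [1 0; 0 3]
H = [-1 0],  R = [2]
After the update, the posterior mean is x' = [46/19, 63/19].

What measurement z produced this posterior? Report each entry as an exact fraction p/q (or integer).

x̄ = F·x = [6, 5]
P̄ = F·P·Fᵀ + Q = [17 8; 8 23]
S = H·P̄·Hᵀ + R = [19]
K = P̄·Hᵀ·S⁻¹ = [-17/19; -8/19]
x' − x̄ = [-68/19, -32/19] = K·y
y = (KᵀK)⁻¹·Kᵀ·(x' − x̄) = [4]
z = y + H·x̄ = [4] + [-6] = [-2]

z = [-2]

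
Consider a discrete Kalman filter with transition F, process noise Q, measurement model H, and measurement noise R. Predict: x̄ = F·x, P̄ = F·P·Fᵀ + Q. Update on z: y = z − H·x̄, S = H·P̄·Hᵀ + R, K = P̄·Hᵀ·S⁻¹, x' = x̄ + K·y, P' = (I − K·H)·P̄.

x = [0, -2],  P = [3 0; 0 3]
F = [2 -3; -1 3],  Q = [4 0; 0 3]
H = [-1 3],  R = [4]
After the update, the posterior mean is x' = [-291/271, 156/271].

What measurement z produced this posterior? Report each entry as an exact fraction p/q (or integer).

x̄ = F·x = [6, -6]
P̄ = F·P·Fᵀ + Q = [43 -33; -33 33]
S = H·P̄·Hᵀ + R = [542]
K = P̄·Hᵀ·S⁻¹ = [-71/271; 66/271]
x' − x̄ = [-1917/271, 1782/271] = K·y
y = (KᵀK)⁻¹·Kᵀ·(x' − x̄) = [27]
z = y + H·x̄ = [27] + [-24] = [3]

z = [3]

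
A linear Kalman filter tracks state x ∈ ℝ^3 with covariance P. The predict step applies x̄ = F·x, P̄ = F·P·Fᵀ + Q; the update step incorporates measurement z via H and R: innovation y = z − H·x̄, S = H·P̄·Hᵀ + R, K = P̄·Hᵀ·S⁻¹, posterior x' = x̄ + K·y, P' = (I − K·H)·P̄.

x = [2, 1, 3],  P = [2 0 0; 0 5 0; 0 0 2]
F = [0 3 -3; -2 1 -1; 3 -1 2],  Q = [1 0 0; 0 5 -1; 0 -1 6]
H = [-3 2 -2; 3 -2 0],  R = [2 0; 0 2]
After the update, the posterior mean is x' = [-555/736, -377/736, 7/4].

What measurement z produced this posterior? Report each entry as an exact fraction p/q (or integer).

z = [-2, -1]

x̄ = F·x = [-6, -6, 11]
P̄ = F·P·Fᵀ + Q = [64 21 -27; 21 20 -22; -27 -22 37]
S = H·P̄·Hᵀ + R = [406 -330; -330 406]
K = P̄·Hᵀ·S⁻¹ = [2631/13984 7305/13984; 4029/13984 4067/13984; -37/76 -37/76]
x' − x̄ = [3861/736, 4039/736, -37/4] = K·y
y = (KᵀK)⁻¹·Kᵀ·(x' − x̄) = [14, 5]
z = y + H·x̄ = [14, 5] + [-16, -6] = [-2, -1]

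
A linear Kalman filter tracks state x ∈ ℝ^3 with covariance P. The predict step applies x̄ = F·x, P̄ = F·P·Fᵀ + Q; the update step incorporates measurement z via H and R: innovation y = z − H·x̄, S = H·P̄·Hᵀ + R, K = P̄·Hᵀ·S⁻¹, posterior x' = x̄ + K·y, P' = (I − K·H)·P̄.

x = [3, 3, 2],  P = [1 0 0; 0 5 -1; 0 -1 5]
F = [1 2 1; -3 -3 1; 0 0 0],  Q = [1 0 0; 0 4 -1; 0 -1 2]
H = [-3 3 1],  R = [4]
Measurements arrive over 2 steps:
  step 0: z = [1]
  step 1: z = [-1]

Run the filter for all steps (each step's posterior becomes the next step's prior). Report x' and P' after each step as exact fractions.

step 0: x̄ = F·x = [11, -16, 0]
step 0: P̄ = F·P·Fᵀ + Q = [23 -27 0; -27 69 -1; 0 -1 2]
step 0: y = z − H·x̄ = [82]
step 0: S = H·P̄·Hᵀ + R = [1314]
step 0: K = P̄·Hᵀ·S⁻¹ = [-25/219; 287/1314; -1/1314]
step 0: x' = x̄ + K·y = [359/219, 1255/657, -41/657]
step 0: P' = (I − K·H)·P̄ = [429/73 1262/219 -25/219; 1262/219 8297/1314 -1027/1314; -25/219 -1027/1314 2627/1314]
step 1: x̄ = F·x = [394/73, -7037/657, 0]
step 1: P̄ = F·P·Fᵀ + Q = [7859/146 -7619/73 0; -7619/73 147706/657 -1; 0 -1 2]
step 1: y = z − H·x̄ = [10364/219]
step 1: S = H·P̄·Hᵀ + R = [640427/146]
step 1: K = P̄·Hᵀ·S⁻¹ = [-69291/640427; 432116/1921281; -146/640427]
step 1: x' = x̄ + K·y = [177410/640427, -42975/640427, -20728/1921281]
step 1: P' = (I − K·H)·P̄ = [1588172/640427 1518881/640427 -69291/640427; 1518881/640427 5629186/1921281 -1489165/1921281; -69291/640427 -1489165/1921281 1280708/640427]

step 0: x' = [359/219, 1255/657, -41/657], P' = [429/73 1262/219 -25/219; 1262/219 8297/1314 -1027/1314; -25/219 -1027/1314 2627/1314]
step 1: x' = [177410/640427, -42975/640427, -20728/1921281], P' = [1588172/640427 1518881/640427 -69291/640427; 1518881/640427 5629186/1921281 -1489165/1921281; -69291/640427 -1489165/1921281 1280708/640427]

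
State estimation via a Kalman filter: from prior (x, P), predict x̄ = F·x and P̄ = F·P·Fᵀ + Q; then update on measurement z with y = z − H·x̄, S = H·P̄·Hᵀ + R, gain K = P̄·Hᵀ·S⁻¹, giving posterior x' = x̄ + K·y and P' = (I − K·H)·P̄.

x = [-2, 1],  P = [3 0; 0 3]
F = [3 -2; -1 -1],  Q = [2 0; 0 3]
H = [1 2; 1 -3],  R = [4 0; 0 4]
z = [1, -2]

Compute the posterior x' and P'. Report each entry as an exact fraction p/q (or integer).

x̄ = F·x = [-8, 1]
P̄ = F·P·Fᵀ + Q = [41 -3; -3 9]
y = z − H·x̄ = [7, 9]
S = H·P̄·Hᵀ + R = [69 -10; -10 144]
K = P̄·Hᵀ·S⁻¹ = [1385/2459 950/2459; 465/2459 -480/2459]
x' = x̄ + K·y = [-1427/2459, 1394/2459]
P' = (I − K·H)·P̄ = [4844/2459 348/2459; 348/2459 756/2459]

x' = [-1427/2459, 1394/2459]
P' = [4844/2459 348/2459; 348/2459 756/2459]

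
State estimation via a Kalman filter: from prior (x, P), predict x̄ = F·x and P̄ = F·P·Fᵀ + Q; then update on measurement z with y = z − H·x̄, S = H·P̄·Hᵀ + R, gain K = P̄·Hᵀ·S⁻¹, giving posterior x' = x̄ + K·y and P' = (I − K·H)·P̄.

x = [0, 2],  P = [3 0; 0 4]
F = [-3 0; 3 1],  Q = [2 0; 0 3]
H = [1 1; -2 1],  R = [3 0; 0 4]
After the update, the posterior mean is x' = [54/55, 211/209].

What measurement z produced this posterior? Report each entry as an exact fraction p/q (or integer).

x̄ = F·x = [0, 2]
P̄ = F·P·Fᵀ + Q = [29 -27; -27 34]
S = H·P̄·Hᵀ + R = [12 3; 3 262]
K = P̄·Hᵀ·S⁻¹ = [41/165 -18/55; 314/627 69/209]
x' − x̄ = [54/55, -207/209] = K·y
y = (KᵀK)⁻¹·Kᵀ·(x' − x̄) = [0, -3]
z = y + H·x̄ = [0, -3] + [2, 2] = [2, -1]

z = [2, -1]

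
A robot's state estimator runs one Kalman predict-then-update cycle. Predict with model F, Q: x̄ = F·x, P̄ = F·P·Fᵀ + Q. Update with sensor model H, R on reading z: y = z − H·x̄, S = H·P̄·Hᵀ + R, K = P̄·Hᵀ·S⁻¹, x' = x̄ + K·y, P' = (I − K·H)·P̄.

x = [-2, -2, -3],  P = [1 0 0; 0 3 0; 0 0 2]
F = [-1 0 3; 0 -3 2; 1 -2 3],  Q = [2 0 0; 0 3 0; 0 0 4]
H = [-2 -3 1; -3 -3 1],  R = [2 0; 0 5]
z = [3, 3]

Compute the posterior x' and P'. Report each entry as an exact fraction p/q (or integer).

x' = [-16541/6571, -5184/6571, -34077/6571]
P' = [26642/6571 -19080/6571 2986/6571; -19080/6571 24338/6571 26094/6571; 2986/6571 26094/6571 82980/6571]

x̄ = F·x = [-7, 0, -7]
P̄ = F·P·Fᵀ + Q = [21 12 17; 12 38 30; 17 30 35]
y = z − H·x̄ = [-4, -11]
S = H·P̄·Hᵀ + R = [359 418; 418 505]
K = P̄·Hᵀ·S⁻¹ = [3471/6571 -3940/6571; -4380/6571 2064/6571; -637/6571 -852/6571]
x' = x̄ + K·y = [-16541/6571, -5184/6571, -34077/6571]
P' = (I − K·H)·P̄ = [26642/6571 -19080/6571 2986/6571; -19080/6571 24338/6571 26094/6571; 2986/6571 26094/6571 82980/6571]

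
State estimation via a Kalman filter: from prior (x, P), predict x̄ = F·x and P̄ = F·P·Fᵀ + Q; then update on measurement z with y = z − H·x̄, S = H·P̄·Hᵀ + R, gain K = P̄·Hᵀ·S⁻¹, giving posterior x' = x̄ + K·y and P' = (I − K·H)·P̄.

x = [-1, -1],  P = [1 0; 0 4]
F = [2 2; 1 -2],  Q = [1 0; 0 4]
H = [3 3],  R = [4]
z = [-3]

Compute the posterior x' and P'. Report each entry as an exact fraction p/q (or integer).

x̄ = F·x = [-4, 1]
P̄ = F·P·Fᵀ + Q = [21 -14; -14 21]
y = z − H·x̄ = [6]
S = H·P̄·Hᵀ + R = [130]
K = P̄·Hᵀ·S⁻¹ = [21/130; 21/130]
x' = x̄ + K·y = [-197/65, 128/65]
P' = (I − K·H)·P̄ = [2289/130 -2261/130; -2261/130 2289/130]

x' = [-197/65, 128/65]
P' = [2289/130 -2261/130; -2261/130 2289/130]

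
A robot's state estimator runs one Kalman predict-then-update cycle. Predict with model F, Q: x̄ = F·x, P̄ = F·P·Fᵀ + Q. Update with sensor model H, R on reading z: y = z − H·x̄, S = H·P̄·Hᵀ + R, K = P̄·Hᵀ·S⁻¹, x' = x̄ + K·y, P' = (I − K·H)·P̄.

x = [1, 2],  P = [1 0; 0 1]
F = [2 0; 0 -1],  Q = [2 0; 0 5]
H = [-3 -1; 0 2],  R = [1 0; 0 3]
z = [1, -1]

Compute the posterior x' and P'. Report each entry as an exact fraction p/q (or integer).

x̄ = F·x = [2, -2]
P̄ = F·P·Fᵀ + Q = [6 0; 0 6]
y = z − H·x̄ = [5, 3]
S = H·P̄·Hᵀ + R = [61 -12; -12 27]
K = P̄·Hᵀ·S⁻¹ = [-54/167 -24/167; -2/167 220/501]
x' = x̄ + K·y = [-8/167, -124/167]
P' = (I − K·H)·P̄ = [30/167 -36/167; -36/167 110/167]

x' = [-8/167, -124/167]
P' = [30/167 -36/167; -36/167 110/167]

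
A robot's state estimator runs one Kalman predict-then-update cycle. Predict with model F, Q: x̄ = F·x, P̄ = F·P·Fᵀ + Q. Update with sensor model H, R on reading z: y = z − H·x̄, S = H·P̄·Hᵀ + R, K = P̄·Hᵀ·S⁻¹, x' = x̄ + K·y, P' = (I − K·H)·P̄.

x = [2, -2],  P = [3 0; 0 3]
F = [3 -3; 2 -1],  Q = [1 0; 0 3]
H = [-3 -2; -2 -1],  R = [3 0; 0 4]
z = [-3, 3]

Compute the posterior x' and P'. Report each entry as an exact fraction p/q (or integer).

x' = [12/1625, 1137/1625]
P' = [1873/1625 -2502/1625; -2502/1625 4248/1625]

x̄ = F·x = [12, 6]
P̄ = F·P·Fᵀ + Q = [55 27; 27 18]
y = z − H·x̄ = [45, 33]
S = H·P̄·Hᵀ + R = [894 555; 555 350]
K = P̄·Hᵀ·S⁻¹ = [-41/325 -311/1625; -66/325 189/1625]
x' = x̄ + K·y = [12/1625, 1137/1625]
P' = (I − K·H)·P̄ = [1873/1625 -2502/1625; -2502/1625 4248/1625]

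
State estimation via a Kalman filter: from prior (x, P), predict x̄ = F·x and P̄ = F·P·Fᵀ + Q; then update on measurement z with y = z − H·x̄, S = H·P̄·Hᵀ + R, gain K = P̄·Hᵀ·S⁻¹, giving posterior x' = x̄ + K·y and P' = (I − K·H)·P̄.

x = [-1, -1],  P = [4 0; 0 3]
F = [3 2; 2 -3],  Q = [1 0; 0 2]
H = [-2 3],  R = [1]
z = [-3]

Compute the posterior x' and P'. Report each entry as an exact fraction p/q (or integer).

x̄ = F·x = [-5, 1]
P̄ = F·P·Fᵀ + Q = [49 6; 6 45]
y = z − H·x̄ = [-16]
S = H·P̄·Hᵀ + R = [530]
K = P̄·Hᵀ·S⁻¹ = [-8/53; 123/530]
x' = x̄ + K·y = [-137/53, -719/265]
P' = (I − K·H)·P̄ = [1957/53 1302/53; 1302/53 8721/530]

x' = [-137/53, -719/265]
P' = [1957/53 1302/53; 1302/53 8721/530]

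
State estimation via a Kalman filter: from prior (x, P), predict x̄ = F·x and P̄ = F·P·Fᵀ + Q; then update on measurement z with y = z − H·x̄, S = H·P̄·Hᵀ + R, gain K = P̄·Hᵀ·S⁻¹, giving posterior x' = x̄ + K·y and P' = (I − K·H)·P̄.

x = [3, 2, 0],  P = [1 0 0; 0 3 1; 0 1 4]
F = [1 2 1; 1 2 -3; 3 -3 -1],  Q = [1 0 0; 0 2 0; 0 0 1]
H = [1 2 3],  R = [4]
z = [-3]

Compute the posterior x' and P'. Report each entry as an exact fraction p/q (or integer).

x̄ = F·x = [7, 7, 3]
P̄ = F·P·Fᵀ + Q = [22 -3 -24; -3 39 4; -24 4 47]
y = z − H·x̄ = [-33]
S = H·P̄·Hᵀ + R = [497]
K = P̄·Hᵀ·S⁻¹ = [-8/71; 87/497; 125/497]
x' = x̄ + K·y = [761/71, 608/497, -2634/497]
P' = (I − K·H)·P̄ = [1114/71 483/71 -704/71; 483/71 11814/497 -8887/497; -704/71 -8887/497 7734/497]

x' = [761/71, 608/497, -2634/497]
P' = [1114/71 483/71 -704/71; 483/71 11814/497 -8887/497; -704/71 -8887/497 7734/497]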